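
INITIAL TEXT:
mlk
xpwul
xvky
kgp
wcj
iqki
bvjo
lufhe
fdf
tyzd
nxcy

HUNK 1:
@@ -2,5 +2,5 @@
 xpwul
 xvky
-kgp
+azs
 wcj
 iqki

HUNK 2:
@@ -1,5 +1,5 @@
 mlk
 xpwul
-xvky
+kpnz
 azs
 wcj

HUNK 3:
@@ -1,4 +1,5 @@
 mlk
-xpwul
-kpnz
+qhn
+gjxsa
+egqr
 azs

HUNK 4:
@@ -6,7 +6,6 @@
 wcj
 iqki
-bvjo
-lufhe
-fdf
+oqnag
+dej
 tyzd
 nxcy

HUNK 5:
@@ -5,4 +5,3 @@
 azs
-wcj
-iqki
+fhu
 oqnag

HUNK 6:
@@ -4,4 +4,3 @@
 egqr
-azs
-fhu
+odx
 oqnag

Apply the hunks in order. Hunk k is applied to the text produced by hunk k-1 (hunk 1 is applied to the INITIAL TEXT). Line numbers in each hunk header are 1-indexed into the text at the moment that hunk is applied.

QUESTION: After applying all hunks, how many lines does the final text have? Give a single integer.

Answer: 9

Derivation:
Hunk 1: at line 2 remove [kgp] add [azs] -> 11 lines: mlk xpwul xvky azs wcj iqki bvjo lufhe fdf tyzd nxcy
Hunk 2: at line 1 remove [xvky] add [kpnz] -> 11 lines: mlk xpwul kpnz azs wcj iqki bvjo lufhe fdf tyzd nxcy
Hunk 3: at line 1 remove [xpwul,kpnz] add [qhn,gjxsa,egqr] -> 12 lines: mlk qhn gjxsa egqr azs wcj iqki bvjo lufhe fdf tyzd nxcy
Hunk 4: at line 6 remove [bvjo,lufhe,fdf] add [oqnag,dej] -> 11 lines: mlk qhn gjxsa egqr azs wcj iqki oqnag dej tyzd nxcy
Hunk 5: at line 5 remove [wcj,iqki] add [fhu] -> 10 lines: mlk qhn gjxsa egqr azs fhu oqnag dej tyzd nxcy
Hunk 6: at line 4 remove [azs,fhu] add [odx] -> 9 lines: mlk qhn gjxsa egqr odx oqnag dej tyzd nxcy
Final line count: 9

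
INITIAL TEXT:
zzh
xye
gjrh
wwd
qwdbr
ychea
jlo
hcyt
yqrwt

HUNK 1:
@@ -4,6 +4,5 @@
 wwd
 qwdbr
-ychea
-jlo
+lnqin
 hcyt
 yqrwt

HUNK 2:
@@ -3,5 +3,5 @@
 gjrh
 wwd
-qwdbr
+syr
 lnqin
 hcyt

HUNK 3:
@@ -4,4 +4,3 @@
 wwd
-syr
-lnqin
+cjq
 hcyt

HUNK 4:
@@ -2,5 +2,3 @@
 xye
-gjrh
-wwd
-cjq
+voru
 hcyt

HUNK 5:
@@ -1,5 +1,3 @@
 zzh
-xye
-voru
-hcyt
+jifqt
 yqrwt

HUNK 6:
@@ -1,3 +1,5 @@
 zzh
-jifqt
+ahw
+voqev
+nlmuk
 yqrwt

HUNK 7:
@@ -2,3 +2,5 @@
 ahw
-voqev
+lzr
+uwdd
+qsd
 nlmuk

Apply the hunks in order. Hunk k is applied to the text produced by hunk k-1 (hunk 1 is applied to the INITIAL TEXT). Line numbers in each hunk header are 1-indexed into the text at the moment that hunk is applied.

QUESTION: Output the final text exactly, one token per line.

Hunk 1: at line 4 remove [ychea,jlo] add [lnqin] -> 8 lines: zzh xye gjrh wwd qwdbr lnqin hcyt yqrwt
Hunk 2: at line 3 remove [qwdbr] add [syr] -> 8 lines: zzh xye gjrh wwd syr lnqin hcyt yqrwt
Hunk 3: at line 4 remove [syr,lnqin] add [cjq] -> 7 lines: zzh xye gjrh wwd cjq hcyt yqrwt
Hunk 4: at line 2 remove [gjrh,wwd,cjq] add [voru] -> 5 lines: zzh xye voru hcyt yqrwt
Hunk 5: at line 1 remove [xye,voru,hcyt] add [jifqt] -> 3 lines: zzh jifqt yqrwt
Hunk 6: at line 1 remove [jifqt] add [ahw,voqev,nlmuk] -> 5 lines: zzh ahw voqev nlmuk yqrwt
Hunk 7: at line 2 remove [voqev] add [lzr,uwdd,qsd] -> 7 lines: zzh ahw lzr uwdd qsd nlmuk yqrwt

Answer: zzh
ahw
lzr
uwdd
qsd
nlmuk
yqrwt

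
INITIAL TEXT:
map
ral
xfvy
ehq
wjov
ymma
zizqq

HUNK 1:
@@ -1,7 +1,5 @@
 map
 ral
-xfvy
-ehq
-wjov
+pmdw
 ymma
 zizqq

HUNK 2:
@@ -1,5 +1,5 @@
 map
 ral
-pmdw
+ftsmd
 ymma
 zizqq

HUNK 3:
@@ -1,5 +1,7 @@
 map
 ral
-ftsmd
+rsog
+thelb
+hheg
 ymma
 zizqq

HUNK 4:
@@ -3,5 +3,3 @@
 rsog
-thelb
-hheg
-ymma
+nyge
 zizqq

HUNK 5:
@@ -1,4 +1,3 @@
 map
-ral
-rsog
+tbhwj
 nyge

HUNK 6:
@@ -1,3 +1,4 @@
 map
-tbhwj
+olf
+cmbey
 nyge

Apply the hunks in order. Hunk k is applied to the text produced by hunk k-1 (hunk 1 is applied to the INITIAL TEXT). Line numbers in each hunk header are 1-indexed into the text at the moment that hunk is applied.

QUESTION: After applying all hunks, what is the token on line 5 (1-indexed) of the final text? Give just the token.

Answer: zizqq

Derivation:
Hunk 1: at line 1 remove [xfvy,ehq,wjov] add [pmdw] -> 5 lines: map ral pmdw ymma zizqq
Hunk 2: at line 1 remove [pmdw] add [ftsmd] -> 5 lines: map ral ftsmd ymma zizqq
Hunk 3: at line 1 remove [ftsmd] add [rsog,thelb,hheg] -> 7 lines: map ral rsog thelb hheg ymma zizqq
Hunk 4: at line 3 remove [thelb,hheg,ymma] add [nyge] -> 5 lines: map ral rsog nyge zizqq
Hunk 5: at line 1 remove [ral,rsog] add [tbhwj] -> 4 lines: map tbhwj nyge zizqq
Hunk 6: at line 1 remove [tbhwj] add [olf,cmbey] -> 5 lines: map olf cmbey nyge zizqq
Final line 5: zizqq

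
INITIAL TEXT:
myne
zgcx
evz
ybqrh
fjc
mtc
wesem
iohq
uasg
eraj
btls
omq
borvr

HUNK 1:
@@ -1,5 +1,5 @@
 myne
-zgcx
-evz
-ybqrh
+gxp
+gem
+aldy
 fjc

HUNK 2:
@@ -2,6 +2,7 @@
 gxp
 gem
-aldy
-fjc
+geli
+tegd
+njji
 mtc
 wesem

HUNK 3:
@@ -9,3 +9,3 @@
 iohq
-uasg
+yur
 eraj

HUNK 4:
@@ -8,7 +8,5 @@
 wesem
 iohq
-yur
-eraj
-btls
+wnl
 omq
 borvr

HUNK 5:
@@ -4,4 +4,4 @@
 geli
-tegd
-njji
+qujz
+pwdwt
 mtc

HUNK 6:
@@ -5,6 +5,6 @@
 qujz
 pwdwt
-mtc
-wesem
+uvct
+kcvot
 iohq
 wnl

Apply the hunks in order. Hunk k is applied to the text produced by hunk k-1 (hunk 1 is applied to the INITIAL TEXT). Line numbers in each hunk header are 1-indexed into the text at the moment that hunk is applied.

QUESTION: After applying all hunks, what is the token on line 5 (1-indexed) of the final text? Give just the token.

Answer: qujz

Derivation:
Hunk 1: at line 1 remove [zgcx,evz,ybqrh] add [gxp,gem,aldy] -> 13 lines: myne gxp gem aldy fjc mtc wesem iohq uasg eraj btls omq borvr
Hunk 2: at line 2 remove [aldy,fjc] add [geli,tegd,njji] -> 14 lines: myne gxp gem geli tegd njji mtc wesem iohq uasg eraj btls omq borvr
Hunk 3: at line 9 remove [uasg] add [yur] -> 14 lines: myne gxp gem geli tegd njji mtc wesem iohq yur eraj btls omq borvr
Hunk 4: at line 8 remove [yur,eraj,btls] add [wnl] -> 12 lines: myne gxp gem geli tegd njji mtc wesem iohq wnl omq borvr
Hunk 5: at line 4 remove [tegd,njji] add [qujz,pwdwt] -> 12 lines: myne gxp gem geli qujz pwdwt mtc wesem iohq wnl omq borvr
Hunk 6: at line 5 remove [mtc,wesem] add [uvct,kcvot] -> 12 lines: myne gxp gem geli qujz pwdwt uvct kcvot iohq wnl omq borvr
Final line 5: qujz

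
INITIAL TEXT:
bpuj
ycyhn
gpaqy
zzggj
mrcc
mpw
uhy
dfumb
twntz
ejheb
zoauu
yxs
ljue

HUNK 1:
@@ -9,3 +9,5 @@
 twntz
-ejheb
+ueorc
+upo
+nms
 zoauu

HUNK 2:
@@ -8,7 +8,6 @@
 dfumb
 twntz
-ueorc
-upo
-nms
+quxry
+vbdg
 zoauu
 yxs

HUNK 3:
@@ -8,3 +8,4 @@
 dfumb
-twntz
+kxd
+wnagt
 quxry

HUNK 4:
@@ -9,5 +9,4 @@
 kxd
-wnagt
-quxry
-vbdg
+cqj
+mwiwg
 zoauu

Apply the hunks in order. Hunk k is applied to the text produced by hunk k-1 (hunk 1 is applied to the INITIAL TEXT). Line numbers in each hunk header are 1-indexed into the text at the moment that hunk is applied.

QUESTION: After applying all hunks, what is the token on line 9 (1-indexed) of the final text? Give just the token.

Hunk 1: at line 9 remove [ejheb] add [ueorc,upo,nms] -> 15 lines: bpuj ycyhn gpaqy zzggj mrcc mpw uhy dfumb twntz ueorc upo nms zoauu yxs ljue
Hunk 2: at line 8 remove [ueorc,upo,nms] add [quxry,vbdg] -> 14 lines: bpuj ycyhn gpaqy zzggj mrcc mpw uhy dfumb twntz quxry vbdg zoauu yxs ljue
Hunk 3: at line 8 remove [twntz] add [kxd,wnagt] -> 15 lines: bpuj ycyhn gpaqy zzggj mrcc mpw uhy dfumb kxd wnagt quxry vbdg zoauu yxs ljue
Hunk 4: at line 9 remove [wnagt,quxry,vbdg] add [cqj,mwiwg] -> 14 lines: bpuj ycyhn gpaqy zzggj mrcc mpw uhy dfumb kxd cqj mwiwg zoauu yxs ljue
Final line 9: kxd

Answer: kxd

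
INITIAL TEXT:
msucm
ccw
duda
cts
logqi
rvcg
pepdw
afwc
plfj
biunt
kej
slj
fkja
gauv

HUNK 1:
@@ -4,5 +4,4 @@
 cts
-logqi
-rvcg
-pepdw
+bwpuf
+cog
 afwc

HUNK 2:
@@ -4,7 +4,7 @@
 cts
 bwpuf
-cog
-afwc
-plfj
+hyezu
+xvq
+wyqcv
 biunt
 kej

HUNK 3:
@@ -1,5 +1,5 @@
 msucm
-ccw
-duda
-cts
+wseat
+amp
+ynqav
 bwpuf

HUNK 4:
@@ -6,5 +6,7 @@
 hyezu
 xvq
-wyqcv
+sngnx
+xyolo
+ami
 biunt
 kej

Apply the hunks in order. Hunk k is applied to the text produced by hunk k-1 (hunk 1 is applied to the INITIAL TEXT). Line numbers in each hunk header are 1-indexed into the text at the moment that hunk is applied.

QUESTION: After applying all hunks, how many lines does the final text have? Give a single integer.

Hunk 1: at line 4 remove [logqi,rvcg,pepdw] add [bwpuf,cog] -> 13 lines: msucm ccw duda cts bwpuf cog afwc plfj biunt kej slj fkja gauv
Hunk 2: at line 4 remove [cog,afwc,plfj] add [hyezu,xvq,wyqcv] -> 13 lines: msucm ccw duda cts bwpuf hyezu xvq wyqcv biunt kej slj fkja gauv
Hunk 3: at line 1 remove [ccw,duda,cts] add [wseat,amp,ynqav] -> 13 lines: msucm wseat amp ynqav bwpuf hyezu xvq wyqcv biunt kej slj fkja gauv
Hunk 4: at line 6 remove [wyqcv] add [sngnx,xyolo,ami] -> 15 lines: msucm wseat amp ynqav bwpuf hyezu xvq sngnx xyolo ami biunt kej slj fkja gauv
Final line count: 15

Answer: 15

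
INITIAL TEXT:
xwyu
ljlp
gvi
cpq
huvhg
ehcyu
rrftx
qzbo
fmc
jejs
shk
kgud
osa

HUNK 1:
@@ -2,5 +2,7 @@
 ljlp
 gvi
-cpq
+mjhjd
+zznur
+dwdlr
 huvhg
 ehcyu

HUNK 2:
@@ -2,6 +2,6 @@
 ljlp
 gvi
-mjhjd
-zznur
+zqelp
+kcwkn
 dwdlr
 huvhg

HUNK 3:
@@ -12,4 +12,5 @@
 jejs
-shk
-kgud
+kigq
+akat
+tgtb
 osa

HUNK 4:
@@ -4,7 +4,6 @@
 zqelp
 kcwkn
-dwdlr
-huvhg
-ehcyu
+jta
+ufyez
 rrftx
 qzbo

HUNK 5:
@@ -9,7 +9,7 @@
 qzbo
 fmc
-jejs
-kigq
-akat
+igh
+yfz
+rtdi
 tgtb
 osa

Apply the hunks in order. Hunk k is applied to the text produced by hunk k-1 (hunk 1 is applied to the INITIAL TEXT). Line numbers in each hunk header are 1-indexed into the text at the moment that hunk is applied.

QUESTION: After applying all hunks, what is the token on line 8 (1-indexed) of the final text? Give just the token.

Answer: rrftx

Derivation:
Hunk 1: at line 2 remove [cpq] add [mjhjd,zznur,dwdlr] -> 15 lines: xwyu ljlp gvi mjhjd zznur dwdlr huvhg ehcyu rrftx qzbo fmc jejs shk kgud osa
Hunk 2: at line 2 remove [mjhjd,zznur] add [zqelp,kcwkn] -> 15 lines: xwyu ljlp gvi zqelp kcwkn dwdlr huvhg ehcyu rrftx qzbo fmc jejs shk kgud osa
Hunk 3: at line 12 remove [shk,kgud] add [kigq,akat,tgtb] -> 16 lines: xwyu ljlp gvi zqelp kcwkn dwdlr huvhg ehcyu rrftx qzbo fmc jejs kigq akat tgtb osa
Hunk 4: at line 4 remove [dwdlr,huvhg,ehcyu] add [jta,ufyez] -> 15 lines: xwyu ljlp gvi zqelp kcwkn jta ufyez rrftx qzbo fmc jejs kigq akat tgtb osa
Hunk 5: at line 9 remove [jejs,kigq,akat] add [igh,yfz,rtdi] -> 15 lines: xwyu ljlp gvi zqelp kcwkn jta ufyez rrftx qzbo fmc igh yfz rtdi tgtb osa
Final line 8: rrftx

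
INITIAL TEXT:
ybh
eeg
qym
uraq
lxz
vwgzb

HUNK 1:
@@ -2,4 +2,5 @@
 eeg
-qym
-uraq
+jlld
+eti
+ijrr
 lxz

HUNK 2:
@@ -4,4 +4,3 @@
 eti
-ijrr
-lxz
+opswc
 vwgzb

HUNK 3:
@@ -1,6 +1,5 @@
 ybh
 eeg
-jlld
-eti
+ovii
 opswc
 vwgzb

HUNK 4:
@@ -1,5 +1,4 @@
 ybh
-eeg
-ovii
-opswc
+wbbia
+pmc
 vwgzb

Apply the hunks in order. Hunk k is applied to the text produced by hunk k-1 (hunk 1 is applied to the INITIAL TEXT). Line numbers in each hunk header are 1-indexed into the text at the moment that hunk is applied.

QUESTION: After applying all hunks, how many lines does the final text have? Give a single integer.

Hunk 1: at line 2 remove [qym,uraq] add [jlld,eti,ijrr] -> 7 lines: ybh eeg jlld eti ijrr lxz vwgzb
Hunk 2: at line 4 remove [ijrr,lxz] add [opswc] -> 6 lines: ybh eeg jlld eti opswc vwgzb
Hunk 3: at line 1 remove [jlld,eti] add [ovii] -> 5 lines: ybh eeg ovii opswc vwgzb
Hunk 4: at line 1 remove [eeg,ovii,opswc] add [wbbia,pmc] -> 4 lines: ybh wbbia pmc vwgzb
Final line count: 4

Answer: 4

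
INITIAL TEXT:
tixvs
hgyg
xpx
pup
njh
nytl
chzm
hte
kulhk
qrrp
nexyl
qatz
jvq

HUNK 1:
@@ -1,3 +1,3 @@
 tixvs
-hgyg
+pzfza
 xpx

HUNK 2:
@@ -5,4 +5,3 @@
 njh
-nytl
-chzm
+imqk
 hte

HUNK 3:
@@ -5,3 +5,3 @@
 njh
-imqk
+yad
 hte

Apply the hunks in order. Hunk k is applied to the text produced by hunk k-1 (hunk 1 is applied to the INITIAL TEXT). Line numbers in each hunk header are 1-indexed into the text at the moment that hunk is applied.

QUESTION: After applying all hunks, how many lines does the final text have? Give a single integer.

Hunk 1: at line 1 remove [hgyg] add [pzfza] -> 13 lines: tixvs pzfza xpx pup njh nytl chzm hte kulhk qrrp nexyl qatz jvq
Hunk 2: at line 5 remove [nytl,chzm] add [imqk] -> 12 lines: tixvs pzfza xpx pup njh imqk hte kulhk qrrp nexyl qatz jvq
Hunk 3: at line 5 remove [imqk] add [yad] -> 12 lines: tixvs pzfza xpx pup njh yad hte kulhk qrrp nexyl qatz jvq
Final line count: 12

Answer: 12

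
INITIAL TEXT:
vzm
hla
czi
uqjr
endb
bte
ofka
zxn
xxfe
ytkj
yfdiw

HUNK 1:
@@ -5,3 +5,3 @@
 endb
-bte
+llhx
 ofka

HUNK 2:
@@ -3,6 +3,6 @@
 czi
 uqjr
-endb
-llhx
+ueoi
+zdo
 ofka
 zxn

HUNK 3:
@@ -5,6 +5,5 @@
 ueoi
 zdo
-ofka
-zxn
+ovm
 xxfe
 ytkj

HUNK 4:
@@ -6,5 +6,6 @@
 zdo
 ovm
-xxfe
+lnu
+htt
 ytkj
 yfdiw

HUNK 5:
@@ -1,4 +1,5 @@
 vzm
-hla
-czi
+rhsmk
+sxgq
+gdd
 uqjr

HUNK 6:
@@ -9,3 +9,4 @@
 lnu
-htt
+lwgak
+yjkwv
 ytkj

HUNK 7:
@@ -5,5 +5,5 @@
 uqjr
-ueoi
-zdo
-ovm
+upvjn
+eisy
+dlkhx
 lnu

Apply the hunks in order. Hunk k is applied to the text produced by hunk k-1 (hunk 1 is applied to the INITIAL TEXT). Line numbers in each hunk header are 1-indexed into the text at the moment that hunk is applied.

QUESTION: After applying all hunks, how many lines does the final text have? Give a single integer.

Hunk 1: at line 5 remove [bte] add [llhx] -> 11 lines: vzm hla czi uqjr endb llhx ofka zxn xxfe ytkj yfdiw
Hunk 2: at line 3 remove [endb,llhx] add [ueoi,zdo] -> 11 lines: vzm hla czi uqjr ueoi zdo ofka zxn xxfe ytkj yfdiw
Hunk 3: at line 5 remove [ofka,zxn] add [ovm] -> 10 lines: vzm hla czi uqjr ueoi zdo ovm xxfe ytkj yfdiw
Hunk 4: at line 6 remove [xxfe] add [lnu,htt] -> 11 lines: vzm hla czi uqjr ueoi zdo ovm lnu htt ytkj yfdiw
Hunk 5: at line 1 remove [hla,czi] add [rhsmk,sxgq,gdd] -> 12 lines: vzm rhsmk sxgq gdd uqjr ueoi zdo ovm lnu htt ytkj yfdiw
Hunk 6: at line 9 remove [htt] add [lwgak,yjkwv] -> 13 lines: vzm rhsmk sxgq gdd uqjr ueoi zdo ovm lnu lwgak yjkwv ytkj yfdiw
Hunk 7: at line 5 remove [ueoi,zdo,ovm] add [upvjn,eisy,dlkhx] -> 13 lines: vzm rhsmk sxgq gdd uqjr upvjn eisy dlkhx lnu lwgak yjkwv ytkj yfdiw
Final line count: 13

Answer: 13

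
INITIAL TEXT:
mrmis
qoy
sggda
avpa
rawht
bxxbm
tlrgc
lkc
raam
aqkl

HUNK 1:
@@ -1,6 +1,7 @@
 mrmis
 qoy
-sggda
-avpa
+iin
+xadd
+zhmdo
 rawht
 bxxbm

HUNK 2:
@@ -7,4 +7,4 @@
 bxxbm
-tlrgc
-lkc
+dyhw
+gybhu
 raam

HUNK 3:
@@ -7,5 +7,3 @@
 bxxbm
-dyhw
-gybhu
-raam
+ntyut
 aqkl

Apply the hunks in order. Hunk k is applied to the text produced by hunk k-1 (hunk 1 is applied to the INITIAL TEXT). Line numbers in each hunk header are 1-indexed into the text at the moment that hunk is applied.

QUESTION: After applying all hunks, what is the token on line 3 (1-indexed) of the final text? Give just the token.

Hunk 1: at line 1 remove [sggda,avpa] add [iin,xadd,zhmdo] -> 11 lines: mrmis qoy iin xadd zhmdo rawht bxxbm tlrgc lkc raam aqkl
Hunk 2: at line 7 remove [tlrgc,lkc] add [dyhw,gybhu] -> 11 lines: mrmis qoy iin xadd zhmdo rawht bxxbm dyhw gybhu raam aqkl
Hunk 3: at line 7 remove [dyhw,gybhu,raam] add [ntyut] -> 9 lines: mrmis qoy iin xadd zhmdo rawht bxxbm ntyut aqkl
Final line 3: iin

Answer: iin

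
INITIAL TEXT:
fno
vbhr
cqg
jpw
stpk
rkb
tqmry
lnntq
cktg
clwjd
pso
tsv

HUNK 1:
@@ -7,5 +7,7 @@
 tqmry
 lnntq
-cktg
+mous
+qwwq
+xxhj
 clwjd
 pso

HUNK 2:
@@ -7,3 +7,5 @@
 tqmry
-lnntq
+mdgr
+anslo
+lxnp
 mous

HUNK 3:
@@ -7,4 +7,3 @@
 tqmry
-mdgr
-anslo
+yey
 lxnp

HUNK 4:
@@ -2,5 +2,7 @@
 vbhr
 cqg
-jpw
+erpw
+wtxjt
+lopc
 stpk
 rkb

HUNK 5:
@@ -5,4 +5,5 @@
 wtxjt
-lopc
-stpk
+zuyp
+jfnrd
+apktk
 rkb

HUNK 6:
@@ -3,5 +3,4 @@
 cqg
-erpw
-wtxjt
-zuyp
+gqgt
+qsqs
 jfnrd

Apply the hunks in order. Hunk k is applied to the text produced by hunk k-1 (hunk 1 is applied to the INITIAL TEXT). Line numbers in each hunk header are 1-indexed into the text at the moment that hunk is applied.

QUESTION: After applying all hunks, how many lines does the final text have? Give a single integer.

Answer: 17

Derivation:
Hunk 1: at line 7 remove [cktg] add [mous,qwwq,xxhj] -> 14 lines: fno vbhr cqg jpw stpk rkb tqmry lnntq mous qwwq xxhj clwjd pso tsv
Hunk 2: at line 7 remove [lnntq] add [mdgr,anslo,lxnp] -> 16 lines: fno vbhr cqg jpw stpk rkb tqmry mdgr anslo lxnp mous qwwq xxhj clwjd pso tsv
Hunk 3: at line 7 remove [mdgr,anslo] add [yey] -> 15 lines: fno vbhr cqg jpw stpk rkb tqmry yey lxnp mous qwwq xxhj clwjd pso tsv
Hunk 4: at line 2 remove [jpw] add [erpw,wtxjt,lopc] -> 17 lines: fno vbhr cqg erpw wtxjt lopc stpk rkb tqmry yey lxnp mous qwwq xxhj clwjd pso tsv
Hunk 5: at line 5 remove [lopc,stpk] add [zuyp,jfnrd,apktk] -> 18 lines: fno vbhr cqg erpw wtxjt zuyp jfnrd apktk rkb tqmry yey lxnp mous qwwq xxhj clwjd pso tsv
Hunk 6: at line 3 remove [erpw,wtxjt,zuyp] add [gqgt,qsqs] -> 17 lines: fno vbhr cqg gqgt qsqs jfnrd apktk rkb tqmry yey lxnp mous qwwq xxhj clwjd pso tsv
Final line count: 17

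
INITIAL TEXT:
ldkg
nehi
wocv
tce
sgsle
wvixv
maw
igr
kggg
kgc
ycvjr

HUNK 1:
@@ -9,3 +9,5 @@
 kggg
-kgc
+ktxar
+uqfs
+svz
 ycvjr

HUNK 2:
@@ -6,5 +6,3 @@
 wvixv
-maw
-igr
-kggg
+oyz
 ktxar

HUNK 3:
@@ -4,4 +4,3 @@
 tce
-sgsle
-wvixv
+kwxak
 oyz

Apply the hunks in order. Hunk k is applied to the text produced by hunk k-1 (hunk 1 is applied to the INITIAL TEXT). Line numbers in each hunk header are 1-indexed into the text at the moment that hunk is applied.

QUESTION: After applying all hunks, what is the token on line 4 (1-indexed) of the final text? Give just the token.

Hunk 1: at line 9 remove [kgc] add [ktxar,uqfs,svz] -> 13 lines: ldkg nehi wocv tce sgsle wvixv maw igr kggg ktxar uqfs svz ycvjr
Hunk 2: at line 6 remove [maw,igr,kggg] add [oyz] -> 11 lines: ldkg nehi wocv tce sgsle wvixv oyz ktxar uqfs svz ycvjr
Hunk 3: at line 4 remove [sgsle,wvixv] add [kwxak] -> 10 lines: ldkg nehi wocv tce kwxak oyz ktxar uqfs svz ycvjr
Final line 4: tce

Answer: tce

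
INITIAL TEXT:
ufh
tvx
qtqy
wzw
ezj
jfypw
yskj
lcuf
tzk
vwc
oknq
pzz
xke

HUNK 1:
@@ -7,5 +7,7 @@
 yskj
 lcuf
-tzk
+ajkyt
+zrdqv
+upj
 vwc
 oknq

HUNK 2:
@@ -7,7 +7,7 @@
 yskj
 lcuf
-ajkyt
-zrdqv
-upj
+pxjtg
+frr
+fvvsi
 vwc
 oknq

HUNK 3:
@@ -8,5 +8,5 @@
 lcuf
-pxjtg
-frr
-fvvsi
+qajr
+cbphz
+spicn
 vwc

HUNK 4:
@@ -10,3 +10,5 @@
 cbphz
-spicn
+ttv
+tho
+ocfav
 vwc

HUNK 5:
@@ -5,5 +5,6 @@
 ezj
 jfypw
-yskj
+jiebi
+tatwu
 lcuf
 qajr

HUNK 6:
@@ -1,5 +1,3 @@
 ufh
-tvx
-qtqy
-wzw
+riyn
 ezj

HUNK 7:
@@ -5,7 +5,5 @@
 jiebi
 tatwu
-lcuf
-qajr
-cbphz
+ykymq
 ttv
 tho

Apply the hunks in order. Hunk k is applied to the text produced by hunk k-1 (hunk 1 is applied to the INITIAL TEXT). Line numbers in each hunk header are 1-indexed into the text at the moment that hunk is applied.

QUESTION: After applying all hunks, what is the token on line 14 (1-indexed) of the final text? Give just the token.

Hunk 1: at line 7 remove [tzk] add [ajkyt,zrdqv,upj] -> 15 lines: ufh tvx qtqy wzw ezj jfypw yskj lcuf ajkyt zrdqv upj vwc oknq pzz xke
Hunk 2: at line 7 remove [ajkyt,zrdqv,upj] add [pxjtg,frr,fvvsi] -> 15 lines: ufh tvx qtqy wzw ezj jfypw yskj lcuf pxjtg frr fvvsi vwc oknq pzz xke
Hunk 3: at line 8 remove [pxjtg,frr,fvvsi] add [qajr,cbphz,spicn] -> 15 lines: ufh tvx qtqy wzw ezj jfypw yskj lcuf qajr cbphz spicn vwc oknq pzz xke
Hunk 4: at line 10 remove [spicn] add [ttv,tho,ocfav] -> 17 lines: ufh tvx qtqy wzw ezj jfypw yskj lcuf qajr cbphz ttv tho ocfav vwc oknq pzz xke
Hunk 5: at line 5 remove [yskj] add [jiebi,tatwu] -> 18 lines: ufh tvx qtqy wzw ezj jfypw jiebi tatwu lcuf qajr cbphz ttv tho ocfav vwc oknq pzz xke
Hunk 6: at line 1 remove [tvx,qtqy,wzw] add [riyn] -> 16 lines: ufh riyn ezj jfypw jiebi tatwu lcuf qajr cbphz ttv tho ocfav vwc oknq pzz xke
Hunk 7: at line 5 remove [lcuf,qajr,cbphz] add [ykymq] -> 14 lines: ufh riyn ezj jfypw jiebi tatwu ykymq ttv tho ocfav vwc oknq pzz xke
Final line 14: xke

Answer: xke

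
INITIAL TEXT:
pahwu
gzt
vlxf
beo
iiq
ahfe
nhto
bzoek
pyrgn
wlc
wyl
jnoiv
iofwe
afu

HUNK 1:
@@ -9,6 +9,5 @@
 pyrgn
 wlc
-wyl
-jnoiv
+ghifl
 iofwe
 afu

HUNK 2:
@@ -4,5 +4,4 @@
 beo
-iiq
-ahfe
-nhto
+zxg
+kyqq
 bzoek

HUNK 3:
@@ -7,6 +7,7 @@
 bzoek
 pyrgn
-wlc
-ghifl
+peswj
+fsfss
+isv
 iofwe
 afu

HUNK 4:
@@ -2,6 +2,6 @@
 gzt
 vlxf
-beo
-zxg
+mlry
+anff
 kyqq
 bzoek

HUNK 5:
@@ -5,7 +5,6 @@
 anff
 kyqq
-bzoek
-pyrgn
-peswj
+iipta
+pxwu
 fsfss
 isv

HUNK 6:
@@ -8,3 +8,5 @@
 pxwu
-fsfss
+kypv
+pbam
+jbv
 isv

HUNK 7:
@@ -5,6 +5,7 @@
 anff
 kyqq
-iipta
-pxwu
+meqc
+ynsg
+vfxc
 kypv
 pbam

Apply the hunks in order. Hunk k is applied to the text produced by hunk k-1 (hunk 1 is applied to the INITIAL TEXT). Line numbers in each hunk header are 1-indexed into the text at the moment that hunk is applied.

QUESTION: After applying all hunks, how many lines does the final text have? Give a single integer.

Answer: 15

Derivation:
Hunk 1: at line 9 remove [wyl,jnoiv] add [ghifl] -> 13 lines: pahwu gzt vlxf beo iiq ahfe nhto bzoek pyrgn wlc ghifl iofwe afu
Hunk 2: at line 4 remove [iiq,ahfe,nhto] add [zxg,kyqq] -> 12 lines: pahwu gzt vlxf beo zxg kyqq bzoek pyrgn wlc ghifl iofwe afu
Hunk 3: at line 7 remove [wlc,ghifl] add [peswj,fsfss,isv] -> 13 lines: pahwu gzt vlxf beo zxg kyqq bzoek pyrgn peswj fsfss isv iofwe afu
Hunk 4: at line 2 remove [beo,zxg] add [mlry,anff] -> 13 lines: pahwu gzt vlxf mlry anff kyqq bzoek pyrgn peswj fsfss isv iofwe afu
Hunk 5: at line 5 remove [bzoek,pyrgn,peswj] add [iipta,pxwu] -> 12 lines: pahwu gzt vlxf mlry anff kyqq iipta pxwu fsfss isv iofwe afu
Hunk 6: at line 8 remove [fsfss] add [kypv,pbam,jbv] -> 14 lines: pahwu gzt vlxf mlry anff kyqq iipta pxwu kypv pbam jbv isv iofwe afu
Hunk 7: at line 5 remove [iipta,pxwu] add [meqc,ynsg,vfxc] -> 15 lines: pahwu gzt vlxf mlry anff kyqq meqc ynsg vfxc kypv pbam jbv isv iofwe afu
Final line count: 15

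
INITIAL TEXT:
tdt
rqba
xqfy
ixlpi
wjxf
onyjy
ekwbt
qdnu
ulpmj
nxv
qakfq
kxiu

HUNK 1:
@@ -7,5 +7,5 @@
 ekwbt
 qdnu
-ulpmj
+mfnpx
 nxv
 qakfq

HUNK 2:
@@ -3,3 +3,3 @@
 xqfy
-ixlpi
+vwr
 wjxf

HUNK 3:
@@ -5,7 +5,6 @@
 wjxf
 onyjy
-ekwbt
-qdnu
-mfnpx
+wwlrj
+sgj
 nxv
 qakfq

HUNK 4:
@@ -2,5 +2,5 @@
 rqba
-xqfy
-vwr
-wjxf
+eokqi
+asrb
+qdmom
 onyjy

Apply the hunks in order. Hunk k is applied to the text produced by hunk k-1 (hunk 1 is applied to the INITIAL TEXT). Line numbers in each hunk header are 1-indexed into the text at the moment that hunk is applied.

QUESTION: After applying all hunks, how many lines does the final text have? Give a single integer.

Answer: 11

Derivation:
Hunk 1: at line 7 remove [ulpmj] add [mfnpx] -> 12 lines: tdt rqba xqfy ixlpi wjxf onyjy ekwbt qdnu mfnpx nxv qakfq kxiu
Hunk 2: at line 3 remove [ixlpi] add [vwr] -> 12 lines: tdt rqba xqfy vwr wjxf onyjy ekwbt qdnu mfnpx nxv qakfq kxiu
Hunk 3: at line 5 remove [ekwbt,qdnu,mfnpx] add [wwlrj,sgj] -> 11 lines: tdt rqba xqfy vwr wjxf onyjy wwlrj sgj nxv qakfq kxiu
Hunk 4: at line 2 remove [xqfy,vwr,wjxf] add [eokqi,asrb,qdmom] -> 11 lines: tdt rqba eokqi asrb qdmom onyjy wwlrj sgj nxv qakfq kxiu
Final line count: 11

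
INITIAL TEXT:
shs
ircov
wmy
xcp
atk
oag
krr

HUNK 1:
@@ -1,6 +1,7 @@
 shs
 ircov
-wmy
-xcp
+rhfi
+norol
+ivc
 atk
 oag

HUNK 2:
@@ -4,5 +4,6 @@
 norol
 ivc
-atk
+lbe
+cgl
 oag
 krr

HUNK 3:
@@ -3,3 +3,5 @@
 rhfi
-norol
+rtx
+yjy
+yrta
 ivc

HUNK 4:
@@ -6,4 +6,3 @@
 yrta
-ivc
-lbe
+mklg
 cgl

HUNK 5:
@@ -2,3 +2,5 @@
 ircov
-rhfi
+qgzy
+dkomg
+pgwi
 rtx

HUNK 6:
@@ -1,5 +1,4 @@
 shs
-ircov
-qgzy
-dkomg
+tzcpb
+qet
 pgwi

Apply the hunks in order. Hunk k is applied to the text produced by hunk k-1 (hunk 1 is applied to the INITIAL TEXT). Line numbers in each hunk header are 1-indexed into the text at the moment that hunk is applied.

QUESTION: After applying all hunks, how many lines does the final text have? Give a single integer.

Answer: 11

Derivation:
Hunk 1: at line 1 remove [wmy,xcp] add [rhfi,norol,ivc] -> 8 lines: shs ircov rhfi norol ivc atk oag krr
Hunk 2: at line 4 remove [atk] add [lbe,cgl] -> 9 lines: shs ircov rhfi norol ivc lbe cgl oag krr
Hunk 3: at line 3 remove [norol] add [rtx,yjy,yrta] -> 11 lines: shs ircov rhfi rtx yjy yrta ivc lbe cgl oag krr
Hunk 4: at line 6 remove [ivc,lbe] add [mklg] -> 10 lines: shs ircov rhfi rtx yjy yrta mklg cgl oag krr
Hunk 5: at line 2 remove [rhfi] add [qgzy,dkomg,pgwi] -> 12 lines: shs ircov qgzy dkomg pgwi rtx yjy yrta mklg cgl oag krr
Hunk 6: at line 1 remove [ircov,qgzy,dkomg] add [tzcpb,qet] -> 11 lines: shs tzcpb qet pgwi rtx yjy yrta mklg cgl oag krr
Final line count: 11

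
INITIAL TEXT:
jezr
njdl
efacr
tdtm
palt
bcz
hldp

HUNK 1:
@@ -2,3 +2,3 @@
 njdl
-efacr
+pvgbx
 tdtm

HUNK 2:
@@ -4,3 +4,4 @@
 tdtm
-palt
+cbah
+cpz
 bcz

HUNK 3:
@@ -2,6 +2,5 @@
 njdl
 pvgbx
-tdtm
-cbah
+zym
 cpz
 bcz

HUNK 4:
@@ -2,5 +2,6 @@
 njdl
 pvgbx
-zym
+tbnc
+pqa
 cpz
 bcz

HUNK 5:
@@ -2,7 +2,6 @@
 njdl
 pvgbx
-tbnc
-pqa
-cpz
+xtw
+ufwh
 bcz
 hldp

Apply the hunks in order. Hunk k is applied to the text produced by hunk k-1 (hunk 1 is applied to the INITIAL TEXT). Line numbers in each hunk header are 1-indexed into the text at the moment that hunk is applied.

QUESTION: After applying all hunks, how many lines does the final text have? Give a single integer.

Answer: 7

Derivation:
Hunk 1: at line 2 remove [efacr] add [pvgbx] -> 7 lines: jezr njdl pvgbx tdtm palt bcz hldp
Hunk 2: at line 4 remove [palt] add [cbah,cpz] -> 8 lines: jezr njdl pvgbx tdtm cbah cpz bcz hldp
Hunk 3: at line 2 remove [tdtm,cbah] add [zym] -> 7 lines: jezr njdl pvgbx zym cpz bcz hldp
Hunk 4: at line 2 remove [zym] add [tbnc,pqa] -> 8 lines: jezr njdl pvgbx tbnc pqa cpz bcz hldp
Hunk 5: at line 2 remove [tbnc,pqa,cpz] add [xtw,ufwh] -> 7 lines: jezr njdl pvgbx xtw ufwh bcz hldp
Final line count: 7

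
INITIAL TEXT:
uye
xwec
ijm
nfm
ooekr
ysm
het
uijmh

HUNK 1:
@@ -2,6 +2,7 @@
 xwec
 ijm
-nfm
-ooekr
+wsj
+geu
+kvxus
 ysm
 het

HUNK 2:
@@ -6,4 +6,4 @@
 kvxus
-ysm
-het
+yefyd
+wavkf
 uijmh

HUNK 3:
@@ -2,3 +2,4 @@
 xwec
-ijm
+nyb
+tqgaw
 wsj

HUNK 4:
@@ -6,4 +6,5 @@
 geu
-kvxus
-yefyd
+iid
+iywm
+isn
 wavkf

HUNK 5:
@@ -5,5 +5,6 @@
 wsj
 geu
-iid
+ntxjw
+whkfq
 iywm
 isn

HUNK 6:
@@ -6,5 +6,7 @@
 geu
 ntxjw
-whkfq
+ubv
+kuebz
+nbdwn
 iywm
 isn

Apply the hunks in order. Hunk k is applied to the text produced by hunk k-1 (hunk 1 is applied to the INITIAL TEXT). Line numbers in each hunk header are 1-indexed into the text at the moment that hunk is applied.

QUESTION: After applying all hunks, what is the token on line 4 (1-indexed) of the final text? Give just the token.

Hunk 1: at line 2 remove [nfm,ooekr] add [wsj,geu,kvxus] -> 9 lines: uye xwec ijm wsj geu kvxus ysm het uijmh
Hunk 2: at line 6 remove [ysm,het] add [yefyd,wavkf] -> 9 lines: uye xwec ijm wsj geu kvxus yefyd wavkf uijmh
Hunk 3: at line 2 remove [ijm] add [nyb,tqgaw] -> 10 lines: uye xwec nyb tqgaw wsj geu kvxus yefyd wavkf uijmh
Hunk 4: at line 6 remove [kvxus,yefyd] add [iid,iywm,isn] -> 11 lines: uye xwec nyb tqgaw wsj geu iid iywm isn wavkf uijmh
Hunk 5: at line 5 remove [iid] add [ntxjw,whkfq] -> 12 lines: uye xwec nyb tqgaw wsj geu ntxjw whkfq iywm isn wavkf uijmh
Hunk 6: at line 6 remove [whkfq] add [ubv,kuebz,nbdwn] -> 14 lines: uye xwec nyb tqgaw wsj geu ntxjw ubv kuebz nbdwn iywm isn wavkf uijmh
Final line 4: tqgaw

Answer: tqgaw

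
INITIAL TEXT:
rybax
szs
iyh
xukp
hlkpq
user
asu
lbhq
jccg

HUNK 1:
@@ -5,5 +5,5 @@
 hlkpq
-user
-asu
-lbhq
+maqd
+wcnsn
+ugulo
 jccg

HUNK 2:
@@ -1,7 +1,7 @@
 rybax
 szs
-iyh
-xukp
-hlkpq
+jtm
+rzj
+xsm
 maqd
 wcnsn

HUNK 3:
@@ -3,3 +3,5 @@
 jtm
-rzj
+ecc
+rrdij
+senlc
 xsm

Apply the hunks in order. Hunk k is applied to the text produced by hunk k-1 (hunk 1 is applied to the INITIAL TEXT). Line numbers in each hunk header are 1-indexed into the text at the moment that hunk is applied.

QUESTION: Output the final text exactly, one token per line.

Answer: rybax
szs
jtm
ecc
rrdij
senlc
xsm
maqd
wcnsn
ugulo
jccg

Derivation:
Hunk 1: at line 5 remove [user,asu,lbhq] add [maqd,wcnsn,ugulo] -> 9 lines: rybax szs iyh xukp hlkpq maqd wcnsn ugulo jccg
Hunk 2: at line 1 remove [iyh,xukp,hlkpq] add [jtm,rzj,xsm] -> 9 lines: rybax szs jtm rzj xsm maqd wcnsn ugulo jccg
Hunk 3: at line 3 remove [rzj] add [ecc,rrdij,senlc] -> 11 lines: rybax szs jtm ecc rrdij senlc xsm maqd wcnsn ugulo jccg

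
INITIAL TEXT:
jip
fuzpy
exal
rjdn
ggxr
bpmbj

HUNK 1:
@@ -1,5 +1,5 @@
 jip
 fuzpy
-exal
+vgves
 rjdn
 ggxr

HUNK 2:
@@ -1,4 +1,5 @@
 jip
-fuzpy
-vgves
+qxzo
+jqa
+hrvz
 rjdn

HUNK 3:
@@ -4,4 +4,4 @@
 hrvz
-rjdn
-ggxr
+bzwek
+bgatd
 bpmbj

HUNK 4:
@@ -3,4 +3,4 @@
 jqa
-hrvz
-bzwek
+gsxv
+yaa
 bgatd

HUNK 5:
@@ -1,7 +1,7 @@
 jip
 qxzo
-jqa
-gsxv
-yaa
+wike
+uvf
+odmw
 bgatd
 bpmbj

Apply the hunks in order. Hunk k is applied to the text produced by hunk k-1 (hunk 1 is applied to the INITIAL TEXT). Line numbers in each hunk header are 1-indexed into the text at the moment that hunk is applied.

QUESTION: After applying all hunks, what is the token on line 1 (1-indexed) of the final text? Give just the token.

Answer: jip

Derivation:
Hunk 1: at line 1 remove [exal] add [vgves] -> 6 lines: jip fuzpy vgves rjdn ggxr bpmbj
Hunk 2: at line 1 remove [fuzpy,vgves] add [qxzo,jqa,hrvz] -> 7 lines: jip qxzo jqa hrvz rjdn ggxr bpmbj
Hunk 3: at line 4 remove [rjdn,ggxr] add [bzwek,bgatd] -> 7 lines: jip qxzo jqa hrvz bzwek bgatd bpmbj
Hunk 4: at line 3 remove [hrvz,bzwek] add [gsxv,yaa] -> 7 lines: jip qxzo jqa gsxv yaa bgatd bpmbj
Hunk 5: at line 1 remove [jqa,gsxv,yaa] add [wike,uvf,odmw] -> 7 lines: jip qxzo wike uvf odmw bgatd bpmbj
Final line 1: jip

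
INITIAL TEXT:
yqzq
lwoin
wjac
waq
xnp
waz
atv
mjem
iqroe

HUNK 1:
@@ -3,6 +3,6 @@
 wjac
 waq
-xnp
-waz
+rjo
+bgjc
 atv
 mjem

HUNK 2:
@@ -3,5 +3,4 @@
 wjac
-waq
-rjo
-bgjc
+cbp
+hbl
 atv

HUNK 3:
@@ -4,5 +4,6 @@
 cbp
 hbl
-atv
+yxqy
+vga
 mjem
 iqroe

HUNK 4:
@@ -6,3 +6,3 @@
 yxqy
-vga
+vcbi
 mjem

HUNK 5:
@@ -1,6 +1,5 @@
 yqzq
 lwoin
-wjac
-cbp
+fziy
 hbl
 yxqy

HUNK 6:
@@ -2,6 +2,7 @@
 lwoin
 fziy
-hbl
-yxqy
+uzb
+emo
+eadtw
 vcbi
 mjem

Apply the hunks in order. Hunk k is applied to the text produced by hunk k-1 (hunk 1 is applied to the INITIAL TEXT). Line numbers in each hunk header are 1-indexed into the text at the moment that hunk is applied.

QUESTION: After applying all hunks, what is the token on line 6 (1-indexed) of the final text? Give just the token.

Answer: eadtw

Derivation:
Hunk 1: at line 3 remove [xnp,waz] add [rjo,bgjc] -> 9 lines: yqzq lwoin wjac waq rjo bgjc atv mjem iqroe
Hunk 2: at line 3 remove [waq,rjo,bgjc] add [cbp,hbl] -> 8 lines: yqzq lwoin wjac cbp hbl atv mjem iqroe
Hunk 3: at line 4 remove [atv] add [yxqy,vga] -> 9 lines: yqzq lwoin wjac cbp hbl yxqy vga mjem iqroe
Hunk 4: at line 6 remove [vga] add [vcbi] -> 9 lines: yqzq lwoin wjac cbp hbl yxqy vcbi mjem iqroe
Hunk 5: at line 1 remove [wjac,cbp] add [fziy] -> 8 lines: yqzq lwoin fziy hbl yxqy vcbi mjem iqroe
Hunk 6: at line 2 remove [hbl,yxqy] add [uzb,emo,eadtw] -> 9 lines: yqzq lwoin fziy uzb emo eadtw vcbi mjem iqroe
Final line 6: eadtw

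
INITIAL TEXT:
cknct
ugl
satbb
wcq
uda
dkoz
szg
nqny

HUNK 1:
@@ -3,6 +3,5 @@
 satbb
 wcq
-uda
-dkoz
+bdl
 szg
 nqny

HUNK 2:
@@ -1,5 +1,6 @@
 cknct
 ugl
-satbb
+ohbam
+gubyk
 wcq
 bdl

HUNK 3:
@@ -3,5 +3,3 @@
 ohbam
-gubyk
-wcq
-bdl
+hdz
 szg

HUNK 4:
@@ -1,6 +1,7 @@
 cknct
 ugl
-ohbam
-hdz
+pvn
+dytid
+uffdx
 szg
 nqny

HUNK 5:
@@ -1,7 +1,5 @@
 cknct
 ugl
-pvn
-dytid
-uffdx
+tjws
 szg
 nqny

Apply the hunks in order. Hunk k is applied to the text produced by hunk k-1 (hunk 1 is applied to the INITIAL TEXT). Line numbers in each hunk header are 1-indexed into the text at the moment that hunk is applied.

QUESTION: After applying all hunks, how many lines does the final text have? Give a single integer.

Answer: 5

Derivation:
Hunk 1: at line 3 remove [uda,dkoz] add [bdl] -> 7 lines: cknct ugl satbb wcq bdl szg nqny
Hunk 2: at line 1 remove [satbb] add [ohbam,gubyk] -> 8 lines: cknct ugl ohbam gubyk wcq bdl szg nqny
Hunk 3: at line 3 remove [gubyk,wcq,bdl] add [hdz] -> 6 lines: cknct ugl ohbam hdz szg nqny
Hunk 4: at line 1 remove [ohbam,hdz] add [pvn,dytid,uffdx] -> 7 lines: cknct ugl pvn dytid uffdx szg nqny
Hunk 5: at line 1 remove [pvn,dytid,uffdx] add [tjws] -> 5 lines: cknct ugl tjws szg nqny
Final line count: 5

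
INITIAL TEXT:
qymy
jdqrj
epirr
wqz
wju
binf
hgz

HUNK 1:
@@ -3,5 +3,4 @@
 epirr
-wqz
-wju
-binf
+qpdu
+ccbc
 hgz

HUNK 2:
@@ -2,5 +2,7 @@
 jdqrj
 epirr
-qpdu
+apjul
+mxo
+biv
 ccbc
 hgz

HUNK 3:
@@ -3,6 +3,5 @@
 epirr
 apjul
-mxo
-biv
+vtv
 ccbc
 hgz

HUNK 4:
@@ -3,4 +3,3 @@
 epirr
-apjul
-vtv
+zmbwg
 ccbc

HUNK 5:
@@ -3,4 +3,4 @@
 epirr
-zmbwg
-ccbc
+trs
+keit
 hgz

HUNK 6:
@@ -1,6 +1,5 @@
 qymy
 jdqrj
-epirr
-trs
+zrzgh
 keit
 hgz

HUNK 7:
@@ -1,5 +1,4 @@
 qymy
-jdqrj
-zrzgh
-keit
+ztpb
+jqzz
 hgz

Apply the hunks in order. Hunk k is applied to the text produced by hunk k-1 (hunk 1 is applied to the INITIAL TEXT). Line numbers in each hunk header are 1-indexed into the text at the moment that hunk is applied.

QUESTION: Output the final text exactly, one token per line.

Answer: qymy
ztpb
jqzz
hgz

Derivation:
Hunk 1: at line 3 remove [wqz,wju,binf] add [qpdu,ccbc] -> 6 lines: qymy jdqrj epirr qpdu ccbc hgz
Hunk 2: at line 2 remove [qpdu] add [apjul,mxo,biv] -> 8 lines: qymy jdqrj epirr apjul mxo biv ccbc hgz
Hunk 3: at line 3 remove [mxo,biv] add [vtv] -> 7 lines: qymy jdqrj epirr apjul vtv ccbc hgz
Hunk 4: at line 3 remove [apjul,vtv] add [zmbwg] -> 6 lines: qymy jdqrj epirr zmbwg ccbc hgz
Hunk 5: at line 3 remove [zmbwg,ccbc] add [trs,keit] -> 6 lines: qymy jdqrj epirr trs keit hgz
Hunk 6: at line 1 remove [epirr,trs] add [zrzgh] -> 5 lines: qymy jdqrj zrzgh keit hgz
Hunk 7: at line 1 remove [jdqrj,zrzgh,keit] add [ztpb,jqzz] -> 4 lines: qymy ztpb jqzz hgz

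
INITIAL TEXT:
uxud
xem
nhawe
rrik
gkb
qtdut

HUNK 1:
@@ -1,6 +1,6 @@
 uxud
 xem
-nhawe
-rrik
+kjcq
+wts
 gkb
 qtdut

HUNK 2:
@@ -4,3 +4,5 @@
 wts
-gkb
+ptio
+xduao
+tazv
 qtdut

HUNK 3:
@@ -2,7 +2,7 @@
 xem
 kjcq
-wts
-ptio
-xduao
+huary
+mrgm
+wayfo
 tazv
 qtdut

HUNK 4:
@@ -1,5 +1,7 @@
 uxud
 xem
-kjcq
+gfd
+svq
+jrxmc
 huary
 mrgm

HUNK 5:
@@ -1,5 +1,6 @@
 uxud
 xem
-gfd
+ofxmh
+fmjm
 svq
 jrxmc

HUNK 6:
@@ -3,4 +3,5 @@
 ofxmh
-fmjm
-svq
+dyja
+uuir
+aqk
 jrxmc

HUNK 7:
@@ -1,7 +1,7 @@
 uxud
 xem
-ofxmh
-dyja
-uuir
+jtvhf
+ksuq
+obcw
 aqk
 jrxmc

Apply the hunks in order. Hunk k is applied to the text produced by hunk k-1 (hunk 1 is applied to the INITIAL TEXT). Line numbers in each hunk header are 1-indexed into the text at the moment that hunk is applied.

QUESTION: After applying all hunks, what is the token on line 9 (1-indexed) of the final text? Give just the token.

Answer: mrgm

Derivation:
Hunk 1: at line 1 remove [nhawe,rrik] add [kjcq,wts] -> 6 lines: uxud xem kjcq wts gkb qtdut
Hunk 2: at line 4 remove [gkb] add [ptio,xduao,tazv] -> 8 lines: uxud xem kjcq wts ptio xduao tazv qtdut
Hunk 3: at line 2 remove [wts,ptio,xduao] add [huary,mrgm,wayfo] -> 8 lines: uxud xem kjcq huary mrgm wayfo tazv qtdut
Hunk 4: at line 1 remove [kjcq] add [gfd,svq,jrxmc] -> 10 lines: uxud xem gfd svq jrxmc huary mrgm wayfo tazv qtdut
Hunk 5: at line 1 remove [gfd] add [ofxmh,fmjm] -> 11 lines: uxud xem ofxmh fmjm svq jrxmc huary mrgm wayfo tazv qtdut
Hunk 6: at line 3 remove [fmjm,svq] add [dyja,uuir,aqk] -> 12 lines: uxud xem ofxmh dyja uuir aqk jrxmc huary mrgm wayfo tazv qtdut
Hunk 7: at line 1 remove [ofxmh,dyja,uuir] add [jtvhf,ksuq,obcw] -> 12 lines: uxud xem jtvhf ksuq obcw aqk jrxmc huary mrgm wayfo tazv qtdut
Final line 9: mrgm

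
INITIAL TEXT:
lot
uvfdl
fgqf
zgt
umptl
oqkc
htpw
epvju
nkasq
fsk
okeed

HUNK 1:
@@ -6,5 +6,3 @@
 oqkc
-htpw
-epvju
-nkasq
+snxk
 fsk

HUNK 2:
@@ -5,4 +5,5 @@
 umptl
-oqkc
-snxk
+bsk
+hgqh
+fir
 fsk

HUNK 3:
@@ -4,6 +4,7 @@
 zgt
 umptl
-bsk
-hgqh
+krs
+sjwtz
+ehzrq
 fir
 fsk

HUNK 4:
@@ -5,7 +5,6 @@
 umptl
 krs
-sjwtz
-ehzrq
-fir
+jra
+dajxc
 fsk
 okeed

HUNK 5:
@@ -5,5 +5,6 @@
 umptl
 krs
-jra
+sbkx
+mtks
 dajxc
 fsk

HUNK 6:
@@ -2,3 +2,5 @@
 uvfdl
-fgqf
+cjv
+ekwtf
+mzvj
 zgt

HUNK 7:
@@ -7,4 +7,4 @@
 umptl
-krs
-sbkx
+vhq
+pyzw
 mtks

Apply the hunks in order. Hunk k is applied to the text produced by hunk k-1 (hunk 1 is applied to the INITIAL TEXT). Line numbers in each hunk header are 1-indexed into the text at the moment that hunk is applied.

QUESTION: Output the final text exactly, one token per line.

Hunk 1: at line 6 remove [htpw,epvju,nkasq] add [snxk] -> 9 lines: lot uvfdl fgqf zgt umptl oqkc snxk fsk okeed
Hunk 2: at line 5 remove [oqkc,snxk] add [bsk,hgqh,fir] -> 10 lines: lot uvfdl fgqf zgt umptl bsk hgqh fir fsk okeed
Hunk 3: at line 4 remove [bsk,hgqh] add [krs,sjwtz,ehzrq] -> 11 lines: lot uvfdl fgqf zgt umptl krs sjwtz ehzrq fir fsk okeed
Hunk 4: at line 5 remove [sjwtz,ehzrq,fir] add [jra,dajxc] -> 10 lines: lot uvfdl fgqf zgt umptl krs jra dajxc fsk okeed
Hunk 5: at line 5 remove [jra] add [sbkx,mtks] -> 11 lines: lot uvfdl fgqf zgt umptl krs sbkx mtks dajxc fsk okeed
Hunk 6: at line 2 remove [fgqf] add [cjv,ekwtf,mzvj] -> 13 lines: lot uvfdl cjv ekwtf mzvj zgt umptl krs sbkx mtks dajxc fsk okeed
Hunk 7: at line 7 remove [krs,sbkx] add [vhq,pyzw] -> 13 lines: lot uvfdl cjv ekwtf mzvj zgt umptl vhq pyzw mtks dajxc fsk okeed

Answer: lot
uvfdl
cjv
ekwtf
mzvj
zgt
umptl
vhq
pyzw
mtks
dajxc
fsk
okeed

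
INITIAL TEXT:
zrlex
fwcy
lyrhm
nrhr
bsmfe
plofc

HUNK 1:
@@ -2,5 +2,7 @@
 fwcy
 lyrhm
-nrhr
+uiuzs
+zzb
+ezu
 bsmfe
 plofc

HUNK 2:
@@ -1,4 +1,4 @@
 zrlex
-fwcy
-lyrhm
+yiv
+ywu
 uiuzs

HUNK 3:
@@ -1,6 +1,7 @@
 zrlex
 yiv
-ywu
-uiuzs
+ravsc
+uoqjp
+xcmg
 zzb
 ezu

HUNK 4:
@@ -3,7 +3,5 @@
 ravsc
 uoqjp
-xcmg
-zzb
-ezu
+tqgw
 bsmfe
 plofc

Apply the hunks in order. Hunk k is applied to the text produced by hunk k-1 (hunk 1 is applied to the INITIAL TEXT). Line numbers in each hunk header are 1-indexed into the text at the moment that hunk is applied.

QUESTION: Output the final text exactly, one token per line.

Answer: zrlex
yiv
ravsc
uoqjp
tqgw
bsmfe
plofc

Derivation:
Hunk 1: at line 2 remove [nrhr] add [uiuzs,zzb,ezu] -> 8 lines: zrlex fwcy lyrhm uiuzs zzb ezu bsmfe plofc
Hunk 2: at line 1 remove [fwcy,lyrhm] add [yiv,ywu] -> 8 lines: zrlex yiv ywu uiuzs zzb ezu bsmfe plofc
Hunk 3: at line 1 remove [ywu,uiuzs] add [ravsc,uoqjp,xcmg] -> 9 lines: zrlex yiv ravsc uoqjp xcmg zzb ezu bsmfe plofc
Hunk 4: at line 3 remove [xcmg,zzb,ezu] add [tqgw] -> 7 lines: zrlex yiv ravsc uoqjp tqgw bsmfe plofc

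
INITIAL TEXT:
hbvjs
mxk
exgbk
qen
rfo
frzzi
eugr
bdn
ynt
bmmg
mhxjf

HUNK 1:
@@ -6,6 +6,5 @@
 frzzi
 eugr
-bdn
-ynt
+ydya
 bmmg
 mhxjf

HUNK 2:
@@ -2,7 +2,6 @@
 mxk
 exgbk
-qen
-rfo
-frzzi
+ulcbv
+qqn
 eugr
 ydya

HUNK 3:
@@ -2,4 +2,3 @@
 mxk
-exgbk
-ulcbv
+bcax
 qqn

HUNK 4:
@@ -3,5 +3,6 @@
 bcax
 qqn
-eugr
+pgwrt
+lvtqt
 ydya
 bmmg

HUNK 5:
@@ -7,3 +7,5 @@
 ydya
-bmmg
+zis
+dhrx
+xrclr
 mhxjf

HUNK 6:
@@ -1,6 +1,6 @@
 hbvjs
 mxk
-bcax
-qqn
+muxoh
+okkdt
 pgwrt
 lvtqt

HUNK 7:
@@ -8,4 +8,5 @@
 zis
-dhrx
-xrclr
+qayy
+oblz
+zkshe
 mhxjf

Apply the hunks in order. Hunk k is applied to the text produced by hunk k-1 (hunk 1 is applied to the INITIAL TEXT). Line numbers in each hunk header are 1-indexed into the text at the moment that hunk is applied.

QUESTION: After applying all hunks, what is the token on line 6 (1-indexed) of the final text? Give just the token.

Hunk 1: at line 6 remove [bdn,ynt] add [ydya] -> 10 lines: hbvjs mxk exgbk qen rfo frzzi eugr ydya bmmg mhxjf
Hunk 2: at line 2 remove [qen,rfo,frzzi] add [ulcbv,qqn] -> 9 lines: hbvjs mxk exgbk ulcbv qqn eugr ydya bmmg mhxjf
Hunk 3: at line 2 remove [exgbk,ulcbv] add [bcax] -> 8 lines: hbvjs mxk bcax qqn eugr ydya bmmg mhxjf
Hunk 4: at line 3 remove [eugr] add [pgwrt,lvtqt] -> 9 lines: hbvjs mxk bcax qqn pgwrt lvtqt ydya bmmg mhxjf
Hunk 5: at line 7 remove [bmmg] add [zis,dhrx,xrclr] -> 11 lines: hbvjs mxk bcax qqn pgwrt lvtqt ydya zis dhrx xrclr mhxjf
Hunk 6: at line 1 remove [bcax,qqn] add [muxoh,okkdt] -> 11 lines: hbvjs mxk muxoh okkdt pgwrt lvtqt ydya zis dhrx xrclr mhxjf
Hunk 7: at line 8 remove [dhrx,xrclr] add [qayy,oblz,zkshe] -> 12 lines: hbvjs mxk muxoh okkdt pgwrt lvtqt ydya zis qayy oblz zkshe mhxjf
Final line 6: lvtqt

Answer: lvtqt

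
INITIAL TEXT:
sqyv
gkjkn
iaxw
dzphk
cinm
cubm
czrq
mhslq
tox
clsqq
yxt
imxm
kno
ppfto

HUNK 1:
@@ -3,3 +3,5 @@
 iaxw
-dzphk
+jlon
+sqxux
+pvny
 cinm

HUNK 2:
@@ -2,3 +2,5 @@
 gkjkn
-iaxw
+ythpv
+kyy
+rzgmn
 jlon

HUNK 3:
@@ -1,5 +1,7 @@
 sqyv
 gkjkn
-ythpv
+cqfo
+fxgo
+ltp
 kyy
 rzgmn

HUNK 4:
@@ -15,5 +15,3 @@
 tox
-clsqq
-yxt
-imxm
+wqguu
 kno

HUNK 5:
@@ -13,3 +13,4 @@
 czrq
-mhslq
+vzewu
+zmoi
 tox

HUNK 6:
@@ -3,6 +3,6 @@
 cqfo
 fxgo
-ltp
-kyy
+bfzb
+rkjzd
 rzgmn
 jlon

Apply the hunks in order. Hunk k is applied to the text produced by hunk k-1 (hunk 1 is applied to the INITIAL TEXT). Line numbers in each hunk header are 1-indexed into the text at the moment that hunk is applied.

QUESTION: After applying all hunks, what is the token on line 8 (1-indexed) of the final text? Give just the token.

Hunk 1: at line 3 remove [dzphk] add [jlon,sqxux,pvny] -> 16 lines: sqyv gkjkn iaxw jlon sqxux pvny cinm cubm czrq mhslq tox clsqq yxt imxm kno ppfto
Hunk 2: at line 2 remove [iaxw] add [ythpv,kyy,rzgmn] -> 18 lines: sqyv gkjkn ythpv kyy rzgmn jlon sqxux pvny cinm cubm czrq mhslq tox clsqq yxt imxm kno ppfto
Hunk 3: at line 1 remove [ythpv] add [cqfo,fxgo,ltp] -> 20 lines: sqyv gkjkn cqfo fxgo ltp kyy rzgmn jlon sqxux pvny cinm cubm czrq mhslq tox clsqq yxt imxm kno ppfto
Hunk 4: at line 15 remove [clsqq,yxt,imxm] add [wqguu] -> 18 lines: sqyv gkjkn cqfo fxgo ltp kyy rzgmn jlon sqxux pvny cinm cubm czrq mhslq tox wqguu kno ppfto
Hunk 5: at line 13 remove [mhslq] add [vzewu,zmoi] -> 19 lines: sqyv gkjkn cqfo fxgo ltp kyy rzgmn jlon sqxux pvny cinm cubm czrq vzewu zmoi tox wqguu kno ppfto
Hunk 6: at line 3 remove [ltp,kyy] add [bfzb,rkjzd] -> 19 lines: sqyv gkjkn cqfo fxgo bfzb rkjzd rzgmn jlon sqxux pvny cinm cubm czrq vzewu zmoi tox wqguu kno ppfto
Final line 8: jlon

Answer: jlon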